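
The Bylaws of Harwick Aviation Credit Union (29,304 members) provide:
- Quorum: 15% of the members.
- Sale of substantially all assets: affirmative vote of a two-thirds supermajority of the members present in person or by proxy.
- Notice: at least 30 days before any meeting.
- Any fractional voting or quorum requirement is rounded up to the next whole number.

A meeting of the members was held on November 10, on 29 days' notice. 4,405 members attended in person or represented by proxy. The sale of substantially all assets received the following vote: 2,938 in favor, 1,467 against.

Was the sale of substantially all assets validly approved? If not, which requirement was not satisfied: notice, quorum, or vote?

Invalid — notice requirement not satisfied.

Notice: 29 days given; 30 required. Not satisfied.
Quorum: 15% of 29,304 = 4,395.60, rounded up to 4,396; 4,405 present. Satisfied.
Vote: requires two-thirds of those present (4,405); 2/3 of 4405 = 2936.67, rounded up to 2937, so 2,937 needed; 2,938 in favor. Satisfied.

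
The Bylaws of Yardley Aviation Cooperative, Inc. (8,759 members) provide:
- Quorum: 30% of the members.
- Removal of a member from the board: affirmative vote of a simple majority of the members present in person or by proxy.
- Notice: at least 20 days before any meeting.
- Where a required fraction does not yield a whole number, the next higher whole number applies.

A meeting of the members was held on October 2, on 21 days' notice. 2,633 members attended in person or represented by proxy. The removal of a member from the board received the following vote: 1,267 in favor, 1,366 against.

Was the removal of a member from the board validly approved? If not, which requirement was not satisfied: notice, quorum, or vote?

Notice: 21 days given; 20 required. Satisfied.
Quorum: 30% of 8,759 = 2,627.70, rounded up to 2,628; 2,633 present. Satisfied.
Vote: requires a majority of those present (2,633); a majority of 2633 is 1317, so 1,317 needed; 1,267 in favor. Not satisfied.

Invalid — vote requirement not satisfied.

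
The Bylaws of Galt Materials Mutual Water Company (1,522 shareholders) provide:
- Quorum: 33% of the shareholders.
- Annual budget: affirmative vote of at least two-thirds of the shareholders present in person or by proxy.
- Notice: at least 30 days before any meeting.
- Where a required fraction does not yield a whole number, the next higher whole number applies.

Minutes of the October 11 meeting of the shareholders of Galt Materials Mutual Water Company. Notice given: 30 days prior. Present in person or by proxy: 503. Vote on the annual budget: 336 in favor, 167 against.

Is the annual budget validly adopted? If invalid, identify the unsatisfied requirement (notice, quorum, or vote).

Valid — all requirements satisfied.

Notice: 30 days given; 30 required. Satisfied.
Quorum: 33% of 1,522 = 502.26, rounded up to 503; 503 present. Satisfied.
Vote: requires two-thirds of those present (503); 2/3 of 503 = 335.33, rounded up to 336, so 336 needed; 336 in favor. Satisfied.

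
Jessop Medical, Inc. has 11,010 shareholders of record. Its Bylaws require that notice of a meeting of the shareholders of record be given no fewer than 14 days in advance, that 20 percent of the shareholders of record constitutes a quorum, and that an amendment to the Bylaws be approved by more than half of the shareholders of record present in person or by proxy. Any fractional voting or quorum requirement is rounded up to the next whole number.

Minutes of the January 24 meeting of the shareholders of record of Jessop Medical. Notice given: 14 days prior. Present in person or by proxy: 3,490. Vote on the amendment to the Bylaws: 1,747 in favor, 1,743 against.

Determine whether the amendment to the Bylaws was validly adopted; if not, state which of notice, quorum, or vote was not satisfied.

Notice: 14 days given; 14 required. Satisfied.
Quorum: 20% of 11,010 = 2,202; 3,490 present. Satisfied.
Vote: requires a majority of those present (3,490); a majority of 3490 is 1746, so 1,746 needed; 1,747 in favor. Satisfied.

Valid — all requirements satisfied.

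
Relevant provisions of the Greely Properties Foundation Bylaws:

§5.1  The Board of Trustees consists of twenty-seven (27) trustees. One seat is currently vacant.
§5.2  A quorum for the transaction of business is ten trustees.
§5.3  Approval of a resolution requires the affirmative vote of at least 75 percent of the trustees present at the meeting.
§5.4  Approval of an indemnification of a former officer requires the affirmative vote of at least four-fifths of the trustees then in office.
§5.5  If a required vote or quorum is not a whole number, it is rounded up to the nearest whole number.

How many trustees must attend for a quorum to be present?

10

The quorum is fixed at 10.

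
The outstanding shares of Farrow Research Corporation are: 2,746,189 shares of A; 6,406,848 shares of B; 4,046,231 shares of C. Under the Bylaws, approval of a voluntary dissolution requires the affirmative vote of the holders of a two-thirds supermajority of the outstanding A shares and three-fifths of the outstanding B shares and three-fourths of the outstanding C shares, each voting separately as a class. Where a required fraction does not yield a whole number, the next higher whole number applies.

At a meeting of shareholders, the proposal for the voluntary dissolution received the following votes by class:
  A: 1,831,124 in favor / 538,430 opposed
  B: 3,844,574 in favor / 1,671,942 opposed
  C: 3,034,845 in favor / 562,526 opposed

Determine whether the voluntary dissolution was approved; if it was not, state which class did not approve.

A: 2/3 of 2746189 = 1830792.67, rounded up to 1830793; 1,830,793 required, 1,831,124 in favor — approved.
B: 3/5 of 6406848 = 3844108.80, rounded up to 3844109; 3,844,109 required, 3,844,574 in favor — approved.
C: 3/4 of 4046231 = 3034673.25, rounded up to 3034674; 3,034,674 required, 3,034,845 in favor — approved.

Approved — every class gave the required vote.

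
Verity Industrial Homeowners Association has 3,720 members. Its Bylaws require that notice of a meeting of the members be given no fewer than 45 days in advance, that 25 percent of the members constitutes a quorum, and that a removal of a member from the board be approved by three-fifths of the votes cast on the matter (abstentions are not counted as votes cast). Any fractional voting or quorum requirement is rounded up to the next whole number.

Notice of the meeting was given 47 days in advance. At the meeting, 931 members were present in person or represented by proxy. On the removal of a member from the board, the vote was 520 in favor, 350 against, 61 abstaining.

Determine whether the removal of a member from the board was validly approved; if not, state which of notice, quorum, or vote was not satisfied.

Notice: 47 days given; 45 required. Satisfied.
Quorum: 25% of 3,720 = 930; 931 present. Satisfied.
Vote: requires three-fifths of the votes cast (931 − 61 abstaining = 870); 3/5 of 870 = 522, so 522 needed; 520 in favor. Not satisfied.

Invalid — vote requirement not satisfied.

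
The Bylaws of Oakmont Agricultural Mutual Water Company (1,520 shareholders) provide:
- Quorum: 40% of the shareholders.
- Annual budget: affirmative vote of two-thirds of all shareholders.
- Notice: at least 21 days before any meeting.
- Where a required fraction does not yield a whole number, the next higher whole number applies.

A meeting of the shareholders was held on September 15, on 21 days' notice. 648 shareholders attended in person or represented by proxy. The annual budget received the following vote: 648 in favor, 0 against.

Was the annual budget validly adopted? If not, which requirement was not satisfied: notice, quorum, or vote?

Notice: 21 days given; 21 required. Satisfied.
Quorum: 40% of 1,520 = 608; 648 present. Satisfied.
Vote: requires two-thirds of all shareholders (1,520); 2/3 of 1520 = 1013.33, rounded up to 1014, so 1,014 needed; 648 in favor. Not satisfied.

Invalid — vote requirement not satisfied.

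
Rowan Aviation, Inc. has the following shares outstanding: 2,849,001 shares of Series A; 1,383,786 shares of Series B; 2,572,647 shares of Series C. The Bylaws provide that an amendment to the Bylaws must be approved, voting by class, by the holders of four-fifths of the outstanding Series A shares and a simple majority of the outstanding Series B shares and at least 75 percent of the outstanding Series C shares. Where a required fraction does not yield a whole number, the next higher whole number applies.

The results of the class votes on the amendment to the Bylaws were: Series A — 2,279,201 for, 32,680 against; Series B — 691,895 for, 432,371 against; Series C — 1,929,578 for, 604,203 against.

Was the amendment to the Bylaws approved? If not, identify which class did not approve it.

Approved — every class gave the required vote.

Series A: 4/5 of 2849001 = 2279200.80, rounded up to 2279201; 2,279,201 required, 2,279,201 in favor — approved.
Series B: a majority of 1383786 is 691894; 691,894 required, 691,895 in favor — approved.
Series C: 3/4 of 2572647 = 1929485.25, rounded up to 1929486; 1,929,486 required, 1,929,578 in favor — approved.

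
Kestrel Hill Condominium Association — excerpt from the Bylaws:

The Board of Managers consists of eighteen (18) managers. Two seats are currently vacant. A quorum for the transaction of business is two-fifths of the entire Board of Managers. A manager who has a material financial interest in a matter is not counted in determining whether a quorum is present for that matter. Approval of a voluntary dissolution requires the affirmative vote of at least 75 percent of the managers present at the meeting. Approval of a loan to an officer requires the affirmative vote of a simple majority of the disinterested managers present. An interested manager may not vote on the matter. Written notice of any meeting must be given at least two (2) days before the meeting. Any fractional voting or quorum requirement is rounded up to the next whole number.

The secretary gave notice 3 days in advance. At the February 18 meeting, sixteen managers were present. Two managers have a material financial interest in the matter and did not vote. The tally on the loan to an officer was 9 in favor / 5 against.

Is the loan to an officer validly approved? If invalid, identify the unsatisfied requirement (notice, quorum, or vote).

Notice: 3 days given; 2 required (3 ≥ 2). Satisfied.
Quorum: 16 present, but the 2 interested managers do not count, leaving 14. Quorum is 8. Satisfied.
Vote: the loan to an officer requires a majority of the disinterested managers present (16 − 2 = 14). A majority of 14 is 8, so 8 affirmative votes are needed; 9 voted in favor. Satisfied.

Valid — all requirements satisfied.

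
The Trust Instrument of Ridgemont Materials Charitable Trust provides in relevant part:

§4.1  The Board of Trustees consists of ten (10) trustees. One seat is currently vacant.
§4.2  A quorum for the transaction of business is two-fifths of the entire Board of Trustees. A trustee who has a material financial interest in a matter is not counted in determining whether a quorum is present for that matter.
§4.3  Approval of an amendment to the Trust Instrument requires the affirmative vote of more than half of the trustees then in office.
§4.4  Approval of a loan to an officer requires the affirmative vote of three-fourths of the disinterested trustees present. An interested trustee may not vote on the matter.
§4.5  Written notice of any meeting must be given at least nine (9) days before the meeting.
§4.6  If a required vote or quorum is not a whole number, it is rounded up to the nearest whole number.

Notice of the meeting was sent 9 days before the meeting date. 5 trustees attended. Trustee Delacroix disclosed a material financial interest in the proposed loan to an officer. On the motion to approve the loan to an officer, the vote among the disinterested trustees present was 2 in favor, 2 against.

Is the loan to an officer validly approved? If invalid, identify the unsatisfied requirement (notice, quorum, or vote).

Invalid — vote requirement not satisfied.

Notice: 9 days given; 9 required (9 ≥ 9). Satisfied.
Quorum: 5 present, but the 1 interested trustee does not count, leaving 4. Quorum is 4. Satisfied.
Vote: the loan to an officer requires three-fourths of the disinterested trustees present (5 − 1 = 4). 3/4 of 4 = 3, so 3 affirmative votes are needed; 2 voted in favor. Not satisfied.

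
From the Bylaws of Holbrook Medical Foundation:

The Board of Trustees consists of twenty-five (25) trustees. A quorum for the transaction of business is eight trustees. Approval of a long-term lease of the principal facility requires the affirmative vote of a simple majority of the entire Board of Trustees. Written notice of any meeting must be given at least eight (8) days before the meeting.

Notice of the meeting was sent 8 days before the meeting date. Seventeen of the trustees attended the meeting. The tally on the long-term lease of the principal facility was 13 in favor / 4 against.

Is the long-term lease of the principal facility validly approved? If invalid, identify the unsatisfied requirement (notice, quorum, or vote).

Notice: 8 days given; 8 required (8 ≥ 8). Satisfied.
Quorum: 17 present; quorum is 8. Satisfied.
Vote: the long-term lease of the principal facility requires a majority of the entire Board of Trustees (25). A majority of 25 is 13, so 13 affirmative votes are needed; 13 voted in favor. Satisfied.

Valid — all requirements satisfied.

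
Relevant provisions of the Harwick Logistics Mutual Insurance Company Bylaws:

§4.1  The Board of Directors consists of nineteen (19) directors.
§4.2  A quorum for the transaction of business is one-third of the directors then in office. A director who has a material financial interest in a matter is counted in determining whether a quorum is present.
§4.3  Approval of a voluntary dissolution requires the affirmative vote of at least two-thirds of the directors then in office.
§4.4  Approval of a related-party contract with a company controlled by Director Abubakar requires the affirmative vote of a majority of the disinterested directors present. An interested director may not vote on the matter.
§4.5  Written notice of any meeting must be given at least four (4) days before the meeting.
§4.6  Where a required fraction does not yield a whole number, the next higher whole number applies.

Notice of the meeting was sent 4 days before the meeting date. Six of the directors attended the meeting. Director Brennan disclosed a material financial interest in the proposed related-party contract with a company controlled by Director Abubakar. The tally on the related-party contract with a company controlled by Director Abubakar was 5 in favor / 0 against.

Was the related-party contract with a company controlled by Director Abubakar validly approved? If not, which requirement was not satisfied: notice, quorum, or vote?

Notice: 4 days given; 4 required (4 ≥ 4). Satisfied.
Quorum: 6 present (interested directors count toward quorum); quorum is 7. Not satisfied.
Vote: the related-party contract with a company controlled by Director Abubakar requires a majority of the disinterested directors present (6 − 1 = 5). A majority of 5 is 3, so 3 affirmative votes are needed; 5 voted in favor. Satisfied. (Moot — without a quorum no business can be validly transacted.)

Invalid — quorum requirement not satisfied.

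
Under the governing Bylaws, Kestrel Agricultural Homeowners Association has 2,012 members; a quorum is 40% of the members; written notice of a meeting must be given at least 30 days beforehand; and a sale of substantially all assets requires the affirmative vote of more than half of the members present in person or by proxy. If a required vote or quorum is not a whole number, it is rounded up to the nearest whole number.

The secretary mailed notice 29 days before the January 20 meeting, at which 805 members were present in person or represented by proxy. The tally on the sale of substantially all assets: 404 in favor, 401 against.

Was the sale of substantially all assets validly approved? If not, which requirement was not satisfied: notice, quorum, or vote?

Invalid — notice requirement not satisfied.

Notice: 29 days given; 30 required. Not satisfied.
Quorum: 40% of 2,012 = 804.80, rounded up to 805; 805 present. Satisfied.
Vote: requires a majority of those present (805); a majority of 805 is 403, so 403 needed; 404 in favor. Satisfied.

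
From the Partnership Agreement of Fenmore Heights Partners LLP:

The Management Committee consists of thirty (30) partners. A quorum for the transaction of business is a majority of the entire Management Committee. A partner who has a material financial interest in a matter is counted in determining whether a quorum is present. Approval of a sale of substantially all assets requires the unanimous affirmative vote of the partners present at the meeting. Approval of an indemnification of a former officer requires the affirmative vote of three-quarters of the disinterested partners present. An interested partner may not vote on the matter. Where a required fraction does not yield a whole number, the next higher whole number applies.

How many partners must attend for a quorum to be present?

A majority of 30 is 16.

16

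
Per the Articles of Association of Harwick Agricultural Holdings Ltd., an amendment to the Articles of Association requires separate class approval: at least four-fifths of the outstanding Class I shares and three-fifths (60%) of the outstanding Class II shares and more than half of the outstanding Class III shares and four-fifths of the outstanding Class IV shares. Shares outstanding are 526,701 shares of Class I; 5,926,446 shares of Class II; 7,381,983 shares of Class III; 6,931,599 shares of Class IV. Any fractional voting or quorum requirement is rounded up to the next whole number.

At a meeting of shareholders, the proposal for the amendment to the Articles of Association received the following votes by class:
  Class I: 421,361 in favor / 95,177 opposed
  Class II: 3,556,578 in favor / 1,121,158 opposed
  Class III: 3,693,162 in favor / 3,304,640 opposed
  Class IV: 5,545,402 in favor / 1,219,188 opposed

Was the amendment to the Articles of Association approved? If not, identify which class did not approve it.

Class I: 4/5 of 526701 = 421360.80, rounded up to 421361; 421,361 required, 421,361 in favor — approved.
Class II: 3/5 of 5926446 = 3555867.60, rounded up to 3555868; 3,555,868 required, 3,556,578 in favor — approved.
Class III: a majority of 7381983 is 3690992; 3,690,992 required, 3,693,162 in favor — approved.
Class IV: 4/5 of 6931599 = 5545279.20, rounded up to 5545280; 5,545,280 required, 5,545,402 in favor — approved.

Approved — every class gave the required vote.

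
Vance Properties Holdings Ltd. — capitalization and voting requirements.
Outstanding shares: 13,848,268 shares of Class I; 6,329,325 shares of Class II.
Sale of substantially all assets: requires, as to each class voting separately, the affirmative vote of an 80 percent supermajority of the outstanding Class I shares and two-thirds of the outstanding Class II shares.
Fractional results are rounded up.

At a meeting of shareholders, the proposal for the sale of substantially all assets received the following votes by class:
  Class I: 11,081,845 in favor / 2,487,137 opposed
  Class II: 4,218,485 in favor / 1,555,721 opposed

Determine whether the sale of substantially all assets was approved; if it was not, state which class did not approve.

Class I: 4/5 of 13848268 = 11078614.40, rounded up to 11078615; 11,078,615 required, 11,081,845 in favor — approved.
Class II: 2/3 of 6329325 = 4219550; 4,219,550 required, 4,218,485 in favor — not approved.

Not approved — the Class II shares did not give the required vote.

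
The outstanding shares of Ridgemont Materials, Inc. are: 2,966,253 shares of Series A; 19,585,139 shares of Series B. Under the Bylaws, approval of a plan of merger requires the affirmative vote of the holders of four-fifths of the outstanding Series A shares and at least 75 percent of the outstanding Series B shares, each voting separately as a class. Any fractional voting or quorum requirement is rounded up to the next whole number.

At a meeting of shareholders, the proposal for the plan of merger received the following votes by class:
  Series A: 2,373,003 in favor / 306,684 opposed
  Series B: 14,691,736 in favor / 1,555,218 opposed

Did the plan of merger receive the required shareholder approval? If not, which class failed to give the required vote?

Approved — every class gave the required vote.

Series A: 4/5 of 2966253 = 2373002.40, rounded up to 2373003; 2,373,003 required, 2,373,003 in favor — approved.
Series B: 3/4 of 19585139 = 14688854.25, rounded up to 14688855; 14,688,855 required, 14,691,736 in favor — approved.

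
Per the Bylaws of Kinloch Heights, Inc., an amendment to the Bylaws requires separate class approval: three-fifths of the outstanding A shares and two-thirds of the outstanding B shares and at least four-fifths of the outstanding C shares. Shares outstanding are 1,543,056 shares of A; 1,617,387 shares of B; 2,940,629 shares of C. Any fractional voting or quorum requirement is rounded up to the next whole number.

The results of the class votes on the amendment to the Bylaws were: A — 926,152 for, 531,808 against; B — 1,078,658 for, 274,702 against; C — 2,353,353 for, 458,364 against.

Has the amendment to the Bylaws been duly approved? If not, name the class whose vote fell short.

Approved — every class gave the required vote.

A: 3/5 of 1543056 = 925833.60, rounded up to 925834; 925,834 required, 926,152 in favor — approved.
B: 2/3 of 1617387 = 1078258; 1,078,258 required, 1,078,658 in favor — approved.
C: 4/5 of 2940629 = 2352503.20, rounded up to 2352504; 2,352,504 required, 2,353,353 in favor — approved.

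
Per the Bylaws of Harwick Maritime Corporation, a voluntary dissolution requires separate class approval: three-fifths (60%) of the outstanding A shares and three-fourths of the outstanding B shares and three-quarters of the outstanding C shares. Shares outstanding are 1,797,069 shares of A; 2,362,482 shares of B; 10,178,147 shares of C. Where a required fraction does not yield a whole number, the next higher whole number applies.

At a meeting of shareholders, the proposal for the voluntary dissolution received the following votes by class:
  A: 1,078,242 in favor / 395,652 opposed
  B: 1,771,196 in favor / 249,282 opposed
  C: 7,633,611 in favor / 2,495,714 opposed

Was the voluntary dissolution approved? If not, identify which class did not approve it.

Not approved — the B shares did not give the required vote.

A: 3/5 of 1797069 = 1078241.40, rounded up to 1078242; 1,078,242 required, 1,078,242 in favor — approved.
B: 3/4 of 2362482 = 1771861.50, rounded up to 1771862; 1,771,862 required, 1,771,196 in favor — not approved.
C: 3/4 of 10178147 = 7633610.25, rounded up to 7633611; 7,633,611 required, 7,633,611 in favor — approved.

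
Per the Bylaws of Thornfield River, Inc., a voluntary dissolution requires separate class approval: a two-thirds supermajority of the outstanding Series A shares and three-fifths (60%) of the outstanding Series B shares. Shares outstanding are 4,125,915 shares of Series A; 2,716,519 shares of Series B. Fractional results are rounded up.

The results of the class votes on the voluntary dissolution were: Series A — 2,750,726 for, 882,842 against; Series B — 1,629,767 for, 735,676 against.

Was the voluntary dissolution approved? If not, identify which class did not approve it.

Not approved — the Series B shares did not give the required vote.

Series A: 2/3 of 4125915 = 2750610; 2,750,610 required, 2,750,726 in favor — approved.
Series B: 3/5 of 2716519 = 1629911.40, rounded up to 1629912; 1,629,912 required, 1,629,767 in favor — not approved.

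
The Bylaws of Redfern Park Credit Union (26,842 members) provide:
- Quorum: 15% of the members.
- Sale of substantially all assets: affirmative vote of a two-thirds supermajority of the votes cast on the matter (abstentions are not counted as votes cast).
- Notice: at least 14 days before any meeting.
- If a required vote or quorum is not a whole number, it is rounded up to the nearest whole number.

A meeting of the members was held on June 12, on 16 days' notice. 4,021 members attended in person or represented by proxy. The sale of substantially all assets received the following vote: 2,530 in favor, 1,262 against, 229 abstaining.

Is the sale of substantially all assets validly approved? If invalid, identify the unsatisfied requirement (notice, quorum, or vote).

Invalid — quorum requirement not satisfied.

Notice: 16 days given; 14 required. Satisfied.
Quorum: 15% of 26,842 = 4,026.30, rounded up to 4,027; 4,021 present. Not satisfied.
Vote: requires two-thirds of the votes cast (4,021 − 229 abstaining = 3,792); 2/3 of 3792 = 2528, so 2,528 needed; 2,530 in favor. Satisfied.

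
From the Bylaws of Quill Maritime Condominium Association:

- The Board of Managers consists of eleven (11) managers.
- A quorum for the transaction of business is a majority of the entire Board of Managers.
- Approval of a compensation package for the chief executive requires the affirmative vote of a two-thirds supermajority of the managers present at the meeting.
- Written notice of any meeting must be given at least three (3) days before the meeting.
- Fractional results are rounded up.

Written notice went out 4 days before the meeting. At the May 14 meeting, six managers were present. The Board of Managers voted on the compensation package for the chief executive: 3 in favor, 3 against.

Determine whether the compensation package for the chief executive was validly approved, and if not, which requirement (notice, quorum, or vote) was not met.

Notice: 4 days given; 3 required (4 ≥ 3). Satisfied.
Quorum: 6 present; quorum is 6. Satisfied.
Vote: the compensation package for the chief executive requires two-thirds of the managers present (6). 2/3 of 6 = 4, so 4 affirmative votes are needed; 3 voted in favor. Not satisfied.

Invalid — vote requirement not satisfied.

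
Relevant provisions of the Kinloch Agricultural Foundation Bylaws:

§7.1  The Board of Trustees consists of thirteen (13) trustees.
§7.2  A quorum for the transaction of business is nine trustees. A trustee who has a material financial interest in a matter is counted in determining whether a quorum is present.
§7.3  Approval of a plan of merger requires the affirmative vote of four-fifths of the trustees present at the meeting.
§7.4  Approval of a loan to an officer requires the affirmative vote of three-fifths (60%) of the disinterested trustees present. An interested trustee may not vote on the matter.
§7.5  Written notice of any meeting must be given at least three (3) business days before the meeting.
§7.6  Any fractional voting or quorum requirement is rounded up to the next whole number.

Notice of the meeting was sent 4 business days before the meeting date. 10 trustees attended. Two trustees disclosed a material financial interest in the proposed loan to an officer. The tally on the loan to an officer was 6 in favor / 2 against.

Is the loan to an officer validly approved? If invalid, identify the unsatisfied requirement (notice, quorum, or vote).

Valid — all requirements satisfied.

Notice: 4 business days given; 3 required (4 ≥ 3). Satisfied.
Quorum: 10 present (interested trustees count toward quorum); quorum is 9. Satisfied.
Vote: the loan to an officer requires three-fifths of the disinterested trustees present (10 − 2 = 8). 3/5 of 8 = 4.80, rounded up to 5, so 5 affirmative votes are needed; 6 voted in favor. Satisfied.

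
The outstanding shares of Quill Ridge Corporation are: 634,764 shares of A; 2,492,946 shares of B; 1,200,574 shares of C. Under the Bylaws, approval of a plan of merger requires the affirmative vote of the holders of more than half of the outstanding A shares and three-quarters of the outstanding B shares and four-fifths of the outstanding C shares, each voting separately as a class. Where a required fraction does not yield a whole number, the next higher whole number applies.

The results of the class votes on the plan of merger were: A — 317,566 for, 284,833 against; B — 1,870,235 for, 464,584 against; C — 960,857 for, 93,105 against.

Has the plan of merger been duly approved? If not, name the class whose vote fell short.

A: a majority of 634764 is 317383; 317,383 required, 317,566 in favor — approved.
B: 3/4 of 2492946 = 1869709.50, rounded up to 1869710; 1,869,710 required, 1,870,235 in favor — approved.
C: 4/5 of 1200574 = 960459.20, rounded up to 960460; 960,460 required, 960,857 in favor — approved.

Approved — every class gave the required vote.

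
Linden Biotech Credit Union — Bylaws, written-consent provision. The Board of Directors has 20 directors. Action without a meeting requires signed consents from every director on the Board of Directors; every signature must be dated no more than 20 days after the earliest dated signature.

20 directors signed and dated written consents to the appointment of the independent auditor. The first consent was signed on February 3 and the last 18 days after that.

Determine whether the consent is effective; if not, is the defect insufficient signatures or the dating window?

Signatures required: every one of 20 — unanimous means all 20, so 20 needed; 20 signed. Sufficient.
Dating window: the latest signature is 18 days after the earliest; the limit is 20 days. Within the window.

Effective — both the signature and dating-window requirements are satisfied.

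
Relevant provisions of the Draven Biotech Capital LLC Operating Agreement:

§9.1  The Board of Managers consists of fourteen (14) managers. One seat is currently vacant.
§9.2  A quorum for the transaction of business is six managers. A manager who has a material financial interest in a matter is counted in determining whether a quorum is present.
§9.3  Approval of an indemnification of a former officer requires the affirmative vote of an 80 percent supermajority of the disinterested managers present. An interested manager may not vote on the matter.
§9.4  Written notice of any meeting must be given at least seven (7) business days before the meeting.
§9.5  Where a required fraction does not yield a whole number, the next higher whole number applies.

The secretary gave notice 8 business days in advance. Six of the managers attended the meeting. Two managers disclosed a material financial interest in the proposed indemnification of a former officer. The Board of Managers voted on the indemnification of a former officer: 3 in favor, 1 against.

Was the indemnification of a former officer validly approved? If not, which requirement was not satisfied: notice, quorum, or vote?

Invalid — vote requirement not satisfied.

Notice: 8 business days given; 7 required (8 ≥ 7). Satisfied.
Quorum: 6 present (interested managers count toward quorum); quorum is 6. Satisfied.
Vote: the indemnification of a former officer requires four-fifths of the disinterested managers present (6 − 2 = 4). 4/5 of 4 = 3.20, rounded up to 4, so 4 affirmative votes are needed; 3 voted in favor. Not satisfied.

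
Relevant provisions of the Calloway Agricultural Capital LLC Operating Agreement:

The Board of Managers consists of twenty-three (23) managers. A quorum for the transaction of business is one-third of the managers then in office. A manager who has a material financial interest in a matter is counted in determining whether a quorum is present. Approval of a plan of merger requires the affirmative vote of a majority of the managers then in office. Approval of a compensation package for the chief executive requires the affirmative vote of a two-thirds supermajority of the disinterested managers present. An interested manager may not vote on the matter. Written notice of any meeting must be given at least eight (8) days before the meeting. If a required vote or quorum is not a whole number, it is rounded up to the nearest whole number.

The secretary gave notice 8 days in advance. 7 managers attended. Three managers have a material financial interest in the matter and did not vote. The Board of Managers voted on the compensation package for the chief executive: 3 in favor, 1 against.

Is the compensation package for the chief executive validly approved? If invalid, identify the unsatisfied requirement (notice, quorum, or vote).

Invalid — quorum requirement not satisfied.

Notice: 8 days given; 8 required (8 ≥ 8). Satisfied.
Quorum: 7 present (interested managers count toward quorum); quorum is 8. Not satisfied.
Vote: the compensation package for the chief executive requires two-thirds of the disinterested managers present (7 − 3 = 4). 2/3 of 4 = 2.67, rounded up to 3, so 3 affirmative votes are needed; 3 voted in favor. Satisfied. (Moot — without a quorum no business can be validly transacted.)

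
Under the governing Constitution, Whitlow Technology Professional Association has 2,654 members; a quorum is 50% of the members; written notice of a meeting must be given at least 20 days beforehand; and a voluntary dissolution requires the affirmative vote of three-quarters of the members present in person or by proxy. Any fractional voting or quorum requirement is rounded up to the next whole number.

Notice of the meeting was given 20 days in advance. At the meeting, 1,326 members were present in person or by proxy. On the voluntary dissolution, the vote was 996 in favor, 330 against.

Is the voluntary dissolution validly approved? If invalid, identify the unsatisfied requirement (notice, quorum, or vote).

Notice: 20 days given; 20 required. Satisfied.
Quorum: 50% of 2,654 = 1,327; 1,326 present. Not satisfied.
Vote: requires three-fourths of those present (1,326); 3/4 of 1326 = 994.50, rounded up to 995, so 995 needed; 996 in favor. Satisfied.

Invalid — quorum requirement not satisfied.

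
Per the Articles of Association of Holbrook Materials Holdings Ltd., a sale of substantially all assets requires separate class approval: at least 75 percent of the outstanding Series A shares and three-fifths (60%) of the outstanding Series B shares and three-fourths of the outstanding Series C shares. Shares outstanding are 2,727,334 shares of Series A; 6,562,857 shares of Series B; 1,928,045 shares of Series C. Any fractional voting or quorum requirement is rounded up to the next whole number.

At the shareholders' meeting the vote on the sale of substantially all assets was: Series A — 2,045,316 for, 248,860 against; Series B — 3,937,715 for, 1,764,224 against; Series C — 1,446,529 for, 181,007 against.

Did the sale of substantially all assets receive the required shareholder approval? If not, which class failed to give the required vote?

Not approved — the Series A shares did not give the required vote.

Series A: 3/4 of 2727334 = 2045500.50, rounded up to 2045501; 2,045,501 required, 2,045,316 in favor — not approved.
Series B: 3/5 of 6562857 = 3937714.20, rounded up to 3937715; 3,937,715 required, 3,937,715 in favor — approved.
Series C: 3/4 of 1928045 = 1446033.75, rounded up to 1446034; 1,446,034 required, 1,446,529 in favor — approved.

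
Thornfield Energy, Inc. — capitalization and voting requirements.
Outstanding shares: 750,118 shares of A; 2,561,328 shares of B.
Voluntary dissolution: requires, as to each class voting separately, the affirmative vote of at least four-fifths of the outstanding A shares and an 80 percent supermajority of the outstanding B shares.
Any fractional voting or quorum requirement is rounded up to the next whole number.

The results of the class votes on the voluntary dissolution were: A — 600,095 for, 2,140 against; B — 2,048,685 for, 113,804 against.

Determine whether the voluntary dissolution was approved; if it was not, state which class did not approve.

Not approved — the B shares did not give the required vote.

A: 4/5 of 750118 = 600094.40, rounded up to 600095; 600,095 required, 600,095 in favor — approved.
B: 4/5 of 2561328 = 2049062.40, rounded up to 2049063; 2,049,063 required, 2,048,685 in favor — not approved.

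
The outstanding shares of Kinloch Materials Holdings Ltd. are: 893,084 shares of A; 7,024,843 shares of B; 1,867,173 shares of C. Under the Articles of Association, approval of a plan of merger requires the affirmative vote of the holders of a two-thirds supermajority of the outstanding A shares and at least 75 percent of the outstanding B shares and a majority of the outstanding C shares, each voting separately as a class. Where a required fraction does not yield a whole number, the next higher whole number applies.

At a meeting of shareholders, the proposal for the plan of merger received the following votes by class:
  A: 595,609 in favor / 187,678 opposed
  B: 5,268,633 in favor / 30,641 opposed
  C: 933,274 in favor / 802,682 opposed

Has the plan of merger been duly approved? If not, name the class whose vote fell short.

A: 2/3 of 893084 = 595389.33, rounded up to 595390; 595,390 required, 595,609 in favor — approved.
B: 3/4 of 7024843 = 5268632.25, rounded up to 5268633; 5,268,633 required, 5,268,633 in favor — approved.
C: a majority of 1867173 is 933587; 933,587 required, 933,274 in favor — not approved.

Not approved — the C shares did not give the required vote.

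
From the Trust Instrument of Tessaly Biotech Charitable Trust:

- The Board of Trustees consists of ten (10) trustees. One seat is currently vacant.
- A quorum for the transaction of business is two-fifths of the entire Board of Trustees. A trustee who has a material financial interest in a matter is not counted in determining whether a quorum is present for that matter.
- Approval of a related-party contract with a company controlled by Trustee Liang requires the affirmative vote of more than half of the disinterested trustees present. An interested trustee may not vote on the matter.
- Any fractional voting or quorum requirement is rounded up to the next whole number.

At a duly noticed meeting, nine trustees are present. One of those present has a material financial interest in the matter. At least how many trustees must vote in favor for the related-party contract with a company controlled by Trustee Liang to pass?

The related-party contract with a company controlled by Trustee Liang requires a majority of the disinterested trustees present (9 − 1 = 8).
A majority of 8 is 5.

5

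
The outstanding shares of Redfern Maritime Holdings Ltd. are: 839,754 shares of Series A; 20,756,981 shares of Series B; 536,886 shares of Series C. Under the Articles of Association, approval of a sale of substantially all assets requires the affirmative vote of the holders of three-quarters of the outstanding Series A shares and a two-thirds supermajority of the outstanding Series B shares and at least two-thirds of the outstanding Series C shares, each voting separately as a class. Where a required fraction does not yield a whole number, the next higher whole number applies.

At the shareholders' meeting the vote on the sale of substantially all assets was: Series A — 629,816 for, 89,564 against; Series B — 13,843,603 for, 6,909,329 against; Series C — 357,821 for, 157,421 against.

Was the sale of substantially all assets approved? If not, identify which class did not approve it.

Series A: 3/4 of 839754 = 629815.50, rounded up to 629816; 629,816 required, 629,816 in favor — approved.
Series B: 2/3 of 20756981 = 13837987.33, rounded up to 13837988; 13,837,988 required, 13,843,603 in favor — approved.
Series C: 2/3 of 536886 = 357924; 357,924 required, 357,821 in favor — not approved.

Not approved — the Series C shares did not give the required vote.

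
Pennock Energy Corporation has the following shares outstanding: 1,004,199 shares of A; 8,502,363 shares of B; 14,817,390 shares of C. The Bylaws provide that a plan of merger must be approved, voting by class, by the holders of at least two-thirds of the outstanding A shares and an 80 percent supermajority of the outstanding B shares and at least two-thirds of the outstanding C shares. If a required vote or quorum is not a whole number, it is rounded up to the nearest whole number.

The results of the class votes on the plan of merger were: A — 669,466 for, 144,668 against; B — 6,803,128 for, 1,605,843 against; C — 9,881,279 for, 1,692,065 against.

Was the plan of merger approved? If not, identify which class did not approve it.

Approved — every class gave the required vote.

A: 2/3 of 1004199 = 669466; 669,466 required, 669,466 in favor — approved.
B: 4/5 of 8502363 = 6801890.40, rounded up to 6801891; 6,801,891 required, 6,803,128 in favor — approved.
C: 2/3 of 14817390 = 9878260; 9,878,260 required, 9,881,279 in favor — approved.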